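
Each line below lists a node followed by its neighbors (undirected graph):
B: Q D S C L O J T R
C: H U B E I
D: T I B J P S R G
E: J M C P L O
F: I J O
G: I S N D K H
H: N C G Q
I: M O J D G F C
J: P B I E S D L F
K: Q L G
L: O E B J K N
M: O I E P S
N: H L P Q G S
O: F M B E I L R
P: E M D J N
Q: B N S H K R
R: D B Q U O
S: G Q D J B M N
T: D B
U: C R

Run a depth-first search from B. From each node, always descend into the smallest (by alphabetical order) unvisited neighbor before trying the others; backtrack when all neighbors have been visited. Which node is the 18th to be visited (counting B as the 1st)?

Visit B
B → C
C → E
E → J
J → D
D → G
G → H
H → N
N → L
L → K
K → Q
Q → R
R → O
O → F
F → I
I → M
M → P
M → S
R → U
D → T

Visit order: B, C, E, J, D, G, H, N, L, K, Q, R, O, F, I, M, P, S, U, T

S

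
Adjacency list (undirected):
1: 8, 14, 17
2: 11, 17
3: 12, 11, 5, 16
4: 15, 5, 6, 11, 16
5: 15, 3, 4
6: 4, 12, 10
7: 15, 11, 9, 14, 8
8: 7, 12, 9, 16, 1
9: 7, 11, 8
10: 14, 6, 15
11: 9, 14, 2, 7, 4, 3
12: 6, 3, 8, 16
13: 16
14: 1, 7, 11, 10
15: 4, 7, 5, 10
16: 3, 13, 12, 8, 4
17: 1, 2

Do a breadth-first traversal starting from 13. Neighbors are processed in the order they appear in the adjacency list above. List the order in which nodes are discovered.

Visit 13; enqueue 16 → queue [16]
Visit 16; enqueue 3, 12, 8, 4 → queue [3, 12, 8, 4]
Visit 3; enqueue 11, 5 → queue [12, 8, 4, 11, 5]
Visit 12; enqueue 6 → queue [8, 4, 11, 5, 6]
Visit 8; enqueue 7, 9, 1 → queue [4, 11, 5, 6, 7, 9, 1]
Visit 4; enqueue 15 → queue [11, 5, 6, 7, 9, 1, 15]
Visit 11; enqueue 14, 2 → queue [5, 6, 7, 9, 1, 15, 14, 2]
Visit 5 → queue [6, 7, 9, 1, 15, 14, 2]
Visit 6; enqueue 10 → queue [7, 9, 1, 15, 14, 2, 10]
Visit 7 → queue [9, 1, 15, 14, 2, 10]
Visit 9 → queue [1, 15, 14, 2, 10]
Visit 1; enqueue 17 → queue [15, 14, 2, 10, 17]
Visit 15 → queue [14, 2, 10, 17]
Visit 14 → queue [2, 10, 17]
Visit 2 → queue [10, 17]
Visit 10 → queue [17]
Visit 17 → queue []

13 16 3 12 8 4 11 5 6 7 9 1 15 14 2 10 17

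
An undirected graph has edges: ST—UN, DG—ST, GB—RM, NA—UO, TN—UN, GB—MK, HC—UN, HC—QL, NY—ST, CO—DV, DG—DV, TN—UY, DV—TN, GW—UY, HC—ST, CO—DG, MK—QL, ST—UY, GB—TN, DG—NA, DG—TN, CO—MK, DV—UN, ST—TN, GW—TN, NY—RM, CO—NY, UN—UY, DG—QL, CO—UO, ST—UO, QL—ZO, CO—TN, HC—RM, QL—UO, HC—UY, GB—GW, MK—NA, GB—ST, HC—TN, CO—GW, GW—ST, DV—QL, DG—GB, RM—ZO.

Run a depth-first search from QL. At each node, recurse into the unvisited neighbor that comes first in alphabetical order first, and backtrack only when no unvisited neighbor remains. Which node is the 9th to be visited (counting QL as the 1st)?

HC

Visit QL
QL → DG
DG → CO
CO → DV
DV → TN
TN → GB
GB → GW
GW → ST
ST → HC
HC → RM
RM → NY
RM → ZO
HC → UN
UN → UY
ST → UO
UO → NA
NA → MK

Visit order: QL, DG, CO, DV, TN, GB, GW, ST, HC, RM, NY, ZO, UN, UY, UO, NA, MK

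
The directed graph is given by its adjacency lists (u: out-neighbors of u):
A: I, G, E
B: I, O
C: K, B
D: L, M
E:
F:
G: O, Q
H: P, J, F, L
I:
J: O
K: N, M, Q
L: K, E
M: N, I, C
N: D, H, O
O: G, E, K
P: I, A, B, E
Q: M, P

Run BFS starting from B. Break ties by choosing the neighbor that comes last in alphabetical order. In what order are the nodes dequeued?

Visit B; enqueue O, I → queue [O, I]
Visit O; enqueue K, G, E → queue [I, K, G, E]
Visit I → queue [K, G, E]
Visit K; enqueue Q, N, M → queue [G, E, Q, N, M]
Visit G → queue [E, Q, N, M]
Visit E → queue [Q, N, M]
Visit Q; enqueue P → queue [N, M, P]
Visit N; enqueue H, D → queue [M, P, H, D]
Visit M; enqueue C → queue [P, H, D, C]
Visit P; enqueue A → queue [H, D, C, A]
Visit H; enqueue L, J, F → queue [D, C, A, L, J, F]
Visit D → queue [C, A, L, J, F]
Visit C → queue [A, L, J, F]
Visit A → queue [L, J, F]
Visit L → queue [J, F]
Visit J → queue [F]
Visit F → queue []

B O I K G E Q N M P H D C A L J F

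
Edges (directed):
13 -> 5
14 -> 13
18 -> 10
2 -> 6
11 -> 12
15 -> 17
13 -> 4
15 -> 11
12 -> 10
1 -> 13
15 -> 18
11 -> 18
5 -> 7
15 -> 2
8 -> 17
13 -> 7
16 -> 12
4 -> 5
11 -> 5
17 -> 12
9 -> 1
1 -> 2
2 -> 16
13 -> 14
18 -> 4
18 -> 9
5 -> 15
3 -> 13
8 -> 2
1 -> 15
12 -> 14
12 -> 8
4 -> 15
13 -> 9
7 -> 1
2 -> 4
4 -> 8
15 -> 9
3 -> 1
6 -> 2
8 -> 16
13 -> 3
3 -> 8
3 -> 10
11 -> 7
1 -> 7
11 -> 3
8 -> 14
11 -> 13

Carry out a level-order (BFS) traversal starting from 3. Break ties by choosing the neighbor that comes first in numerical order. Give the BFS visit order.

Visit 3; enqueue 1, 8, 10, 13 → queue [1, 8, 10, 13]
Visit 1; enqueue 2, 7, 15 → queue [8, 10, 13, 2, 7, 15]
Visit 8; enqueue 14, 16, 17 → queue [10, 13, 2, 7, 15, 14, 16, 17]
Visit 10 → queue [13, 2, 7, 15, 14, 16, 17]
Visit 13; enqueue 4, 5, 9 → queue [2, 7, 15, 14, 16, 17, 4, 5, 9]
Visit 2; enqueue 6 → queue [7, 15, 14, 16, 17, 4, 5, 9, 6]
Visit 7 → queue [15, 14, 16, 17, 4, 5, 9, 6]
Visit 15; enqueue 11, 18 → queue [14, 16, 17, 4, 5, 9, 6, 11, 18]
Visit 14 → queue [16, 17, 4, 5, 9, 6, 11, 18]
Visit 16; enqueue 12 → queue [17, 4, 5, 9, 6, 11, 18, 12]
Visit 17 → queue [4, 5, 9, 6, 11, 18, 12]
Visit 4 → queue [5, 9, 6, 11, 18, 12]
Visit 5 → queue [9, 6, 11, 18, 12]
Visit 9 → queue [6, 11, 18, 12]
Visit 6 → queue [11, 18, 12]
Visit 11 → queue [18, 12]
Visit 18 → queue [12]
Visit 12 → queue []

3, 1, 8, 10, 13, 2, 7, 15, 14, 16, 17, 4, 5, 9, 6, 11, 18, 12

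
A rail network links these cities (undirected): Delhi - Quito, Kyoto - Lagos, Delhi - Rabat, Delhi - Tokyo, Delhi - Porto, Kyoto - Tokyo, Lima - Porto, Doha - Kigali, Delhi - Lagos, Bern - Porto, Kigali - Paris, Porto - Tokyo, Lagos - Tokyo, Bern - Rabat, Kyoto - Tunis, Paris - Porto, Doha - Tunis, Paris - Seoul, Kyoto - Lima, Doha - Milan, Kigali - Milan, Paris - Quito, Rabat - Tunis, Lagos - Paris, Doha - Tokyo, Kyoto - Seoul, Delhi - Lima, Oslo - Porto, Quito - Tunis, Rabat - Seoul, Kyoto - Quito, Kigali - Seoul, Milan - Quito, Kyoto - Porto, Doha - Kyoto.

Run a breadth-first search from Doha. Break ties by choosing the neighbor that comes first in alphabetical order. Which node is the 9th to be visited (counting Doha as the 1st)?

Lagos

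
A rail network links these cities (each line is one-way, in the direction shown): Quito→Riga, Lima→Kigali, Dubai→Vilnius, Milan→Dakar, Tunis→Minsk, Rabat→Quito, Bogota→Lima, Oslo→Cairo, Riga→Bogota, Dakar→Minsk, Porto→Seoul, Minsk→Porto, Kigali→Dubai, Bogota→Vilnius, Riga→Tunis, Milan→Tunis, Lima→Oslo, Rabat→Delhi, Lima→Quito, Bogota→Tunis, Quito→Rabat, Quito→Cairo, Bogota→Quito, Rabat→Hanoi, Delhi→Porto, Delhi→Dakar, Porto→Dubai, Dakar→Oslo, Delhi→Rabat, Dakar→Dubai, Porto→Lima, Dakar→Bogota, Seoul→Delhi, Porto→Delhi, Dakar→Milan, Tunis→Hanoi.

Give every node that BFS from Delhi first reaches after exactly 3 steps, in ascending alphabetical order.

Cairo, Kigali, Riga, Tunis, Vilnius

Level 0: Delhi
Level 1: Dakar, Porto, Rabat
Level 2: Bogota, Dubai, Hanoi, Lima, Milan, Minsk, Oslo, Quito, Seoul
Level 3: Cairo, Kigali, Riga, Tunis, Vilnius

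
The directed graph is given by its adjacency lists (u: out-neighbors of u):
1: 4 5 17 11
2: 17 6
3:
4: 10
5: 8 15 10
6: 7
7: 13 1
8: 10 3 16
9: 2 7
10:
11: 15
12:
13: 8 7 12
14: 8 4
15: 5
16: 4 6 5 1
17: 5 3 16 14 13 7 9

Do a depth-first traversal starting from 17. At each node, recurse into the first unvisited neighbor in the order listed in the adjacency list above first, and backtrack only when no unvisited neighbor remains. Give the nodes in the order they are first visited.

17 → 5 → 8 → 10 → 3 → 16 → 4 → 6 → 7 → 13 → 12 → 1 → 11 → 15 → 14 → 9 → 2

Visit 17
17 → 5
5 → 8
8 → 10
8 → 3
8 → 16
16 → 4
16 → 6
6 → 7
7 → 13
13 → 12
7 → 1
1 → 11
11 → 15
17 → 14
17 → 9
9 → 2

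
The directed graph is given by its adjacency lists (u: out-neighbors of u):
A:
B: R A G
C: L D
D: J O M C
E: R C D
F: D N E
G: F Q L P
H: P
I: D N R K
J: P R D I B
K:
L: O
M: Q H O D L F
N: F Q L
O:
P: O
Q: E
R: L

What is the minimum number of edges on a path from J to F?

Level 0: J
Level 1: B, D, I, P, R
Level 2: A, C, G, K, L, M, N, O
Level 3: F, H, Q
Level 4: E
F first appears at level 3.

3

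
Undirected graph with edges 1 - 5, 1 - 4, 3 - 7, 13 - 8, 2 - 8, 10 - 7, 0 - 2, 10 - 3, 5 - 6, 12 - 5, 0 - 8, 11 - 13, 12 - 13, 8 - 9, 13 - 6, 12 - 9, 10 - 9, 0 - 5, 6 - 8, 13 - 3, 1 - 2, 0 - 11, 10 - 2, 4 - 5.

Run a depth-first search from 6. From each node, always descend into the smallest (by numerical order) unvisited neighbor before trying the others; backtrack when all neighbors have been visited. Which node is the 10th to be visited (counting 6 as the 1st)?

Visit 6
6 → 5
5 → 0
0 → 2
2 → 1
1 → 4
2 → 8
8 → 9
9 → 10
10 → 3
3 → 7
3 → 13
13 → 11
13 → 12

Visit order: 6, 5, 0, 2, 1, 4, 8, 9, 10, 3, 7, 13, 11, 12

3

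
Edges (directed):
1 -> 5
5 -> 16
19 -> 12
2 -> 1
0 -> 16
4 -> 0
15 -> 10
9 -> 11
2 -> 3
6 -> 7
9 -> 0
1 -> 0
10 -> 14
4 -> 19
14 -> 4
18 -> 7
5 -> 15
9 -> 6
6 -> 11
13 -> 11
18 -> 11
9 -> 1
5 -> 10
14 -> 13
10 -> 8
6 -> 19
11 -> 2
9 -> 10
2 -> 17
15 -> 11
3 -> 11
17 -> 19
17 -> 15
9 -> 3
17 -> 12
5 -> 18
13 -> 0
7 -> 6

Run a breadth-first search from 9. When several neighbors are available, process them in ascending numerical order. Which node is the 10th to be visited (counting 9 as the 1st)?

Visit 9; enqueue 0, 1, 3, 6, 10, 11 → queue [0, 1, 3, 6, 10, 11]
Visit 0; enqueue 16 → queue [1, 3, 6, 10, 11, 16]
Visit 1; enqueue 5 → queue [3, 6, 10, 11, 16, 5]
Visit 3 → queue [6, 10, 11, 16, 5]
Visit 6; enqueue 7, 19 → queue [10, 11, 16, 5, 7, 19]
Visit 10; enqueue 8, 14 → queue [11, 16, 5, 7, 19, 8, 14]
Visit 11; enqueue 2 → queue [16, 5, 7, 19, 8, 14, 2]
Visit 16 → queue [5, 7, 19, 8, 14, 2]
Visit 5; enqueue 15, 18 → queue [7, 19, 8, 14, 2, 15, 18]
Visit 7 → queue [19, 8, 14, 2, 15, 18]
Visit 19; enqueue 12 → queue [8, 14, 2, 15, 18, 12]
Visit 8 → queue [14, 2, 15, 18, 12]
Visit 14; enqueue 4, 13 → queue [2, 15, 18, 12, 4, 13]
Visit 2; enqueue 17 → queue [15, 18, 12, 4, 13, 17]
Visit 15 → queue [18, 12, 4, 13, 17]
Visit 18 → queue [12, 4, 13, 17]
Visit 12 → queue [4, 13, 17]
Visit 4 → queue [13, 17]
Visit 13 → queue [17]
Visit 17 → queue []

Visit order: 9, 0, 1, 3, 6, 10, 11, 16, 5, 7, 19, 8, 14, 2, 15, 18, 12, 4, 13, 17

7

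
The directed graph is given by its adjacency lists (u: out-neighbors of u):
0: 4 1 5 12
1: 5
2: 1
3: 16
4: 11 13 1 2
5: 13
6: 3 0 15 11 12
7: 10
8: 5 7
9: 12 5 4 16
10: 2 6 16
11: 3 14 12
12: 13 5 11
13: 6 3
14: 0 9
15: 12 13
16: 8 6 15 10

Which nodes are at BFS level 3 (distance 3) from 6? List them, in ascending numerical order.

Level 0: 6
Level 1: 0, 3, 11, 12, 15
Level 2: 1, 4, 5, 13, 14, 16
Level 3: 2, 8, 9, 10
Level 4: 7

2, 8, 9, 10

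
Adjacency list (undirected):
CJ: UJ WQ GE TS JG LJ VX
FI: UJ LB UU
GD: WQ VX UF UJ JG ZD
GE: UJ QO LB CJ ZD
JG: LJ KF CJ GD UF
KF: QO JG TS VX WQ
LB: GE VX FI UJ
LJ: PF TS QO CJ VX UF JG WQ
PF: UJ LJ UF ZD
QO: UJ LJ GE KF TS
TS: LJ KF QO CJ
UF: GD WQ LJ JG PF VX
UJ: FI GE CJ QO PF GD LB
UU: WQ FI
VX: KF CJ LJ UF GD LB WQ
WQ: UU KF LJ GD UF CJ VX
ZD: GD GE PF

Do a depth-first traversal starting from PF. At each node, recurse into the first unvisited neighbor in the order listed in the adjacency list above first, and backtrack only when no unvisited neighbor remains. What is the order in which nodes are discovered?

PF -> UJ -> FI -> LB -> GE -> QO -> LJ -> TS -> KF -> JG -> CJ -> WQ -> UU -> GD -> VX -> UF -> ZD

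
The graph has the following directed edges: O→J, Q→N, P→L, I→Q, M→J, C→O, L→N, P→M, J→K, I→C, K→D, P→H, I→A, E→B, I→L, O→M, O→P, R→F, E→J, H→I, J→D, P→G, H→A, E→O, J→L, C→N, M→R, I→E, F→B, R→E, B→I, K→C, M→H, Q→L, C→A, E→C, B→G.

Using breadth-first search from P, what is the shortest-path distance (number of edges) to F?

3

Level 0: P
Level 1: G, H, L, M
Level 2: A, I, J, N, R
Level 3: C, D, E, F, K, Q
Level 4: B, O
F first appears at level 3.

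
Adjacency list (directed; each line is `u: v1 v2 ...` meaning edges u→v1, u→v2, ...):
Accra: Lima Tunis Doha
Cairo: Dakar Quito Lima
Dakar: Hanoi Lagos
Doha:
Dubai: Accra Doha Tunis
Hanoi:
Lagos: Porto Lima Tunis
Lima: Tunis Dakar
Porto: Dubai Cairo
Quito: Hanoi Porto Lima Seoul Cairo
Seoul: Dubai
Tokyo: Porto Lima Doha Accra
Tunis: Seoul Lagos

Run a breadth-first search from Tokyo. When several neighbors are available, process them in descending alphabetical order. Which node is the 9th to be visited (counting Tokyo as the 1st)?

Visit Tokyo; enqueue Porto, Lima, Doha, Accra → queue [Porto, Lima, Doha, Accra]
Visit Porto; enqueue Dubai, Cairo → queue [Lima, Doha, Accra, Dubai, Cairo]
Visit Lima; enqueue Tunis, Dakar → queue [Doha, Accra, Dubai, Cairo, Tunis, Dakar]
Visit Doha → queue [Accra, Dubai, Cairo, Tunis, Dakar]
Visit Accra → queue [Dubai, Cairo, Tunis, Dakar]
Visit Dubai → queue [Cairo, Tunis, Dakar]
Visit Cairo; enqueue Quito → queue [Tunis, Dakar, Quito]
Visit Tunis; enqueue Seoul, Lagos → queue [Dakar, Quito, Seoul, Lagos]
Visit Dakar; enqueue Hanoi → queue [Quito, Seoul, Lagos, Hanoi]
Visit Quito → queue [Seoul, Lagos, Hanoi]
Visit Seoul → queue [Lagos, Hanoi]
Visit Lagos → queue [Hanoi]
Visit Hanoi → queue []

Visit order: Tokyo, Porto, Lima, Doha, Accra, Dubai, Cairo, Tunis, Dakar, Quito, Seoul, Lagos, Hanoi

Dakar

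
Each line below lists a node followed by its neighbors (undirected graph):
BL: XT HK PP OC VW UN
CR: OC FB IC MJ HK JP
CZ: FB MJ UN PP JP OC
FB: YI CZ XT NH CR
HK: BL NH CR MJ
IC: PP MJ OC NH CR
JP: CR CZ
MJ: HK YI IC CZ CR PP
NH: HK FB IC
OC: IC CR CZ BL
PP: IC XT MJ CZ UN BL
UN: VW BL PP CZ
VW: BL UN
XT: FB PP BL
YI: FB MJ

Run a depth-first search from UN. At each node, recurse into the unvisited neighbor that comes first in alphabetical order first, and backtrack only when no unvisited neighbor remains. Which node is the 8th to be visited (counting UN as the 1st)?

MJ

Visit UN
UN → BL
BL → HK
HK → CR
CR → FB
FB → CZ
CZ → JP
CZ → MJ
MJ → IC
IC → NH
IC → OC
IC → PP
PP → XT
MJ → YI
BL → VW

Visit order: UN, BL, HK, CR, FB, CZ, JP, MJ, IC, NH, OC, PP, XT, YI, VW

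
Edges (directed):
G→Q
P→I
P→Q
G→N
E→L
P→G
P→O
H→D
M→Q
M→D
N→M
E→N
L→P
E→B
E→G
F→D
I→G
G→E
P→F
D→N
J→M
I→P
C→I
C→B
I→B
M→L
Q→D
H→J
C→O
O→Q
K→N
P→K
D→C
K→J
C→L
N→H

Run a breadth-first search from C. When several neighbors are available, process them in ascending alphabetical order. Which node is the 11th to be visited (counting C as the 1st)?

F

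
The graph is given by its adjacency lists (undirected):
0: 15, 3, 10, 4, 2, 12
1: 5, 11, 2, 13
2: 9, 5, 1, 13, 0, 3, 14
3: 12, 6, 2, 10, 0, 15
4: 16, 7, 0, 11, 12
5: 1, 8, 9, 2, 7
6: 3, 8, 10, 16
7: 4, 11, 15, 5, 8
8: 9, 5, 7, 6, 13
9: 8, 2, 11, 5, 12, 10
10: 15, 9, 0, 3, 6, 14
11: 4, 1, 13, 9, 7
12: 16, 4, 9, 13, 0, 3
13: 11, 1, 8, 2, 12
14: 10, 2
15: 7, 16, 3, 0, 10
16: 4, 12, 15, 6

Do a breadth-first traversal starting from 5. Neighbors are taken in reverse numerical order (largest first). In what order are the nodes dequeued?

Visit 5; enqueue 9, 8, 7, 2, 1 → queue [9, 8, 7, 2, 1]
Visit 9; enqueue 12, 11, 10 → queue [8, 7, 2, 1, 12, 11, 10]
Visit 8; enqueue 13, 6 → queue [7, 2, 1, 12, 11, 10, 13, 6]
Visit 7; enqueue 15, 4 → queue [2, 1, 12, 11, 10, 13, 6, 15, 4]
Visit 2; enqueue 14, 3, 0 → queue [1, 12, 11, 10, 13, 6, 15, 4, 14, 3, 0]
Visit 1 → queue [12, 11, 10, 13, 6, 15, 4, 14, 3, 0]
Visit 12; enqueue 16 → queue [11, 10, 13, 6, 15, 4, 14, 3, 0, 16]
Visit 11 → queue [10, 13, 6, 15, 4, 14, 3, 0, 16]
Visit 10 → queue [13, 6, 15, 4, 14, 3, 0, 16]
Visit 13 → queue [6, 15, 4, 14, 3, 0, 16]
Visit 6 → queue [15, 4, 14, 3, 0, 16]
Visit 15 → queue [4, 14, 3, 0, 16]
Visit 4 → queue [14, 3, 0, 16]
Visit 14 → queue [3, 0, 16]
Visit 3 → queue [0, 16]
Visit 0 → queue [16]
Visit 16 → queue []

5 -> 9 -> 8 -> 7 -> 2 -> 1 -> 12 -> 11 -> 10 -> 13 -> 6 -> 15 -> 4 -> 14 -> 3 -> 0 -> 16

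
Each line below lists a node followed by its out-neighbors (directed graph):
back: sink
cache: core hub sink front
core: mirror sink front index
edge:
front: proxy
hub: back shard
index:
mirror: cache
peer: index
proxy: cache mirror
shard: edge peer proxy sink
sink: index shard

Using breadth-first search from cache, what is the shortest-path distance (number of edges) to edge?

3

Level 0: cache
Level 1: core, front, hub, sink
Level 2: back, index, mirror, proxy, shard
Level 3: edge, peer
edge first appears at level 3.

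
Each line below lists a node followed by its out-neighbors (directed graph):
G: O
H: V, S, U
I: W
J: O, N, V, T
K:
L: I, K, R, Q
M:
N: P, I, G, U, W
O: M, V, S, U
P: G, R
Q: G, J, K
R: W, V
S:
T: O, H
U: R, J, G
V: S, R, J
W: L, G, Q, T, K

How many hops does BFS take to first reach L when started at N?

Level 0: N
Level 1: G, I, P, U, W
Level 2: J, K, L, O, Q, R, T
Level 3: H, M, S, V
L first appears at level 2.

2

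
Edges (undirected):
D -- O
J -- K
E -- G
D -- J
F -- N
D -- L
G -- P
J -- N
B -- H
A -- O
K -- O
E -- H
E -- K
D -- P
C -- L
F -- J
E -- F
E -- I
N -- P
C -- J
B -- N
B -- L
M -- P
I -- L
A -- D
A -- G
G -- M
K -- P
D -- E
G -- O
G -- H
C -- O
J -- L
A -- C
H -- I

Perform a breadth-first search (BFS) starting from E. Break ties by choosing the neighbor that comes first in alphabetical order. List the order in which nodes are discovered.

E -> D -> F -> G -> H -> I -> K -> A -> J -> L -> O -> P -> N -> M -> B -> C

Visit E; enqueue D, F, G, H, I, K → queue [D, F, G, H, I, K]
Visit D; enqueue A, J, L, O, P → queue [F, G, H, I, K, A, J, L, O, P]
Visit F; enqueue N → queue [G, H, I, K, A, J, L, O, P, N]
Visit G; enqueue M → queue [H, I, K, A, J, L, O, P, N, M]
Visit H; enqueue B → queue [I, K, A, J, L, O, P, N, M, B]
Visit I → queue [K, A, J, L, O, P, N, M, B]
Visit K → queue [A, J, L, O, P, N, M, B]
Visit A; enqueue C → queue [J, L, O, P, N, M, B, C]
Visit J → queue [L, O, P, N, M, B, C]
Visit L → queue [O, P, N, M, B, C]
Visit O → queue [P, N, M, B, C]
Visit P → queue [N, M, B, C]
Visit N → queue [M, B, C]
Visit M → queue [B, C]
Visit B → queue [C]
Visit C → queue []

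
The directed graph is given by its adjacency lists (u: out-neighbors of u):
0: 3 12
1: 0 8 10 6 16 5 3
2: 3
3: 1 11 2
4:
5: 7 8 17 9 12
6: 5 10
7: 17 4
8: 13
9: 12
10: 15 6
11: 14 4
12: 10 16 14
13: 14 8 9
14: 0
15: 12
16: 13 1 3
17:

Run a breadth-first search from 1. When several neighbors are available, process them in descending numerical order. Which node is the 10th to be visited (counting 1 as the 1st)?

15

Visit 1; enqueue 16, 10, 8, 6, 5, 3, 0 → queue [16, 10, 8, 6, 5, 3, 0]
Visit 16; enqueue 13 → queue [10, 8, 6, 5, 3, 0, 13]
Visit 10; enqueue 15 → queue [8, 6, 5, 3, 0, 13, 15]
Visit 8 → queue [6, 5, 3, 0, 13, 15]
Visit 6 → queue [5, 3, 0, 13, 15]
Visit 5; enqueue 17, 12, 9, 7 → queue [3, 0, 13, 15, 17, 12, 9, 7]
Visit 3; enqueue 11, 2 → queue [0, 13, 15, 17, 12, 9, 7, 11, 2]
Visit 0 → queue [13, 15, 17, 12, 9, 7, 11, 2]
Visit 13; enqueue 14 → queue [15, 17, 12, 9, 7, 11, 2, 14]
Visit 15 → queue [17, 12, 9, 7, 11, 2, 14]
Visit 17 → queue [12, 9, 7, 11, 2, 14]
Visit 12 → queue [9, 7, 11, 2, 14]
Visit 9 → queue [7, 11, 2, 14]
Visit 7; enqueue 4 → queue [11, 2, 14, 4]
Visit 11 → queue [2, 14, 4]
Visit 2 → queue [14, 4]
Visit 14 → queue [4]
Visit 4 → queue []

Visit order: 1, 16, 10, 8, 6, 5, 3, 0, 13, 15, 17, 12, 9, 7, 11, 2, 14, 4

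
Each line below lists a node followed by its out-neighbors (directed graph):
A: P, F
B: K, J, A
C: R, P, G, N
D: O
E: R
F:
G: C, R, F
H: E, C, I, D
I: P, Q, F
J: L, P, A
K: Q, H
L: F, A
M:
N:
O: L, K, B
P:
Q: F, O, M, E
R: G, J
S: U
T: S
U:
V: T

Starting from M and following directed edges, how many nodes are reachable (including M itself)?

1

BFS from M visits: M
Reachable nodes: 1 of 22 total.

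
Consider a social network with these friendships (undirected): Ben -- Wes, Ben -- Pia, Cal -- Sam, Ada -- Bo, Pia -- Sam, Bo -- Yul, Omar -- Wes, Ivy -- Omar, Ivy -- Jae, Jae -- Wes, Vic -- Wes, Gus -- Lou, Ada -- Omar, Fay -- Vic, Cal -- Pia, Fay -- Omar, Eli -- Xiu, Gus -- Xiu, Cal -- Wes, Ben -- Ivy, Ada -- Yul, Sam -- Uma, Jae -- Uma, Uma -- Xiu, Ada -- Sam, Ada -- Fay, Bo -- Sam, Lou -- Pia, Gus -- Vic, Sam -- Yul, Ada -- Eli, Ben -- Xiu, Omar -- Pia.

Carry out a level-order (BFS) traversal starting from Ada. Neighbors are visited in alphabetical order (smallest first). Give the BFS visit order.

Ada -> Bo -> Eli -> Fay -> Omar -> Sam -> Yul -> Xiu -> Vic -> Ivy -> Pia -> Wes -> Cal -> Uma -> Ben -> Gus -> Jae -> Lou

Visit Ada; enqueue Bo, Eli, Fay, Omar, Sam, Yul → queue [Bo, Eli, Fay, Omar, Sam, Yul]
Visit Bo → queue [Eli, Fay, Omar, Sam, Yul]
Visit Eli; enqueue Xiu → queue [Fay, Omar, Sam, Yul, Xiu]
Visit Fay; enqueue Vic → queue [Omar, Sam, Yul, Xiu, Vic]
Visit Omar; enqueue Ivy, Pia, Wes → queue [Sam, Yul, Xiu, Vic, Ivy, Pia, Wes]
Visit Sam; enqueue Cal, Uma → queue [Yul, Xiu, Vic, Ivy, Pia, Wes, Cal, Uma]
Visit Yul → queue [Xiu, Vic, Ivy, Pia, Wes, Cal, Uma]
Visit Xiu; enqueue Ben, Gus → queue [Vic, Ivy, Pia, Wes, Cal, Uma, Ben, Gus]
Visit Vic → queue [Ivy, Pia, Wes, Cal, Uma, Ben, Gus]
Visit Ivy; enqueue Jae → queue [Pia, Wes, Cal, Uma, Ben, Gus, Jae]
Visit Pia; enqueue Lou → queue [Wes, Cal, Uma, Ben, Gus, Jae, Lou]
Visit Wes → queue [Cal, Uma, Ben, Gus, Jae, Lou]
Visit Cal → queue [Uma, Ben, Gus, Jae, Lou]
Visit Uma → queue [Ben, Gus, Jae, Lou]
Visit Ben → queue [Gus, Jae, Lou]
Visit Gus → queue [Jae, Lou]
Visit Jae → queue [Lou]
Visit Lou → queue []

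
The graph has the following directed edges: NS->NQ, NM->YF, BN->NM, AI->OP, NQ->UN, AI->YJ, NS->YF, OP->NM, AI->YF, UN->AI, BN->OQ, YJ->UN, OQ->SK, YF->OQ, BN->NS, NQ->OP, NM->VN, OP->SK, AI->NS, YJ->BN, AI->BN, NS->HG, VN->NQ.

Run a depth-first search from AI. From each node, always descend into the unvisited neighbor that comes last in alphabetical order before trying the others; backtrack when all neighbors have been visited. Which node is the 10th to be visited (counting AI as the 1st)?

Visit AI
AI → YJ
YJ → UN
YJ → BN
BN → OQ
OQ → SK
BN → NS
NS → YF
NS → NQ
NQ → OP
OP → NM
NM → VN
NS → HG

Visit order: AI, YJ, UN, BN, OQ, SK, NS, YF, NQ, OP, NM, VN, HG

OP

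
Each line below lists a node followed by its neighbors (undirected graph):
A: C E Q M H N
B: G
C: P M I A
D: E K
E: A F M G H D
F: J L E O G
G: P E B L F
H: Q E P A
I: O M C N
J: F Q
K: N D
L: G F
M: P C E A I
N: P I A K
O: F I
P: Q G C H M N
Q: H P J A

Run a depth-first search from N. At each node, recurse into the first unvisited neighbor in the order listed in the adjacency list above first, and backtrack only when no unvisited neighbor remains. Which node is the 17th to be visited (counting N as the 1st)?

Visit N
N → P
P → Q
Q → H
H → E
E → A
A → C
C → M
M → I
I → O
O → F
F → J
F → L
L → G
G → B
E → D
D → K

Visit order: N, P, Q, H, E, A, C, M, I, O, F, J, L, G, B, D, K

K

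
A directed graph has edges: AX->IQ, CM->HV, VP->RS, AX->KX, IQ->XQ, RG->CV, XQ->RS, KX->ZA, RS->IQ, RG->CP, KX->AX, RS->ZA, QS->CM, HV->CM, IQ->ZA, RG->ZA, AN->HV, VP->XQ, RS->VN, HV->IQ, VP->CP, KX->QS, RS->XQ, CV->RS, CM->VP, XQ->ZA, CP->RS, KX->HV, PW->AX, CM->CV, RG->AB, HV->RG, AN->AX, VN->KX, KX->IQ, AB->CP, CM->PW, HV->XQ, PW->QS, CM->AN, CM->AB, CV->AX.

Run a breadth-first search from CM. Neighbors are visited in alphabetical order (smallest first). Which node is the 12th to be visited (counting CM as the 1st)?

Visit CM; enqueue AB, AN, CV, HV, PW, VP → queue [AB, AN, CV, HV, PW, VP]
Visit AB; enqueue CP → queue [AN, CV, HV, PW, VP, CP]
Visit AN; enqueue AX → queue [CV, HV, PW, VP, CP, AX]
Visit CV; enqueue RS → queue [HV, PW, VP, CP, AX, RS]
Visit HV; enqueue IQ, RG, XQ → queue [PW, VP, CP, AX, RS, IQ, RG, XQ]
Visit PW; enqueue QS → queue [VP, CP, AX, RS, IQ, RG, XQ, QS]
Visit VP → queue [CP, AX, RS, IQ, RG, XQ, QS]
Visit CP → queue [AX, RS, IQ, RG, XQ, QS]
Visit AX; enqueue KX → queue [RS, IQ, RG, XQ, QS, KX]
Visit RS; enqueue VN, ZA → queue [IQ, RG, XQ, QS, KX, VN, ZA]
Visit IQ → queue [RG, XQ, QS, KX, VN, ZA]
Visit RG → queue [XQ, QS, KX, VN, ZA]
Visit XQ → queue [QS, KX, VN, ZA]
Visit QS → queue [KX, VN, ZA]
Visit KX → queue [VN, ZA]
Visit VN → queue [ZA]
Visit ZA → queue []

Visit order: CM, AB, AN, CV, HV, PW, VP, CP, AX, RS, IQ, RG, XQ, QS, KX, VN, ZA

RG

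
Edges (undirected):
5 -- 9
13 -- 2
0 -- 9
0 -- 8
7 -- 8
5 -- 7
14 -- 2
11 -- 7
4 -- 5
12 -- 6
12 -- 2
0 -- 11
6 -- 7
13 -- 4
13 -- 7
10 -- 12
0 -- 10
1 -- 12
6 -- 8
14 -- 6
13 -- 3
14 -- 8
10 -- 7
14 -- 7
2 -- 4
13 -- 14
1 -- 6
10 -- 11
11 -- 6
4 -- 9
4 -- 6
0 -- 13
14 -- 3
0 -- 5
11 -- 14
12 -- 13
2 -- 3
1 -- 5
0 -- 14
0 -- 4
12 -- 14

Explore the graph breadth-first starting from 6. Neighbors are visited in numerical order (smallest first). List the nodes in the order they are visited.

6 -> 1 -> 4 -> 7 -> 8 -> 11 -> 12 -> 14 -> 5 -> 0 -> 2 -> 9 -> 13 -> 10 -> 3

Visit 6; enqueue 1, 4, 7, 8, 11, 12, 14 → queue [1, 4, 7, 8, 11, 12, 14]
Visit 1; enqueue 5 → queue [4, 7, 8, 11, 12, 14, 5]
Visit 4; enqueue 0, 2, 9, 13 → queue [7, 8, 11, 12, 14, 5, 0, 2, 9, 13]
Visit 7; enqueue 10 → queue [8, 11, 12, 14, 5, 0, 2, 9, 13, 10]
Visit 8 → queue [11, 12, 14, 5, 0, 2, 9, 13, 10]
Visit 11 → queue [12, 14, 5, 0, 2, 9, 13, 10]
Visit 12 → queue [14, 5, 0, 2, 9, 13, 10]
Visit 14; enqueue 3 → queue [5, 0, 2, 9, 13, 10, 3]
Visit 5 → queue [0, 2, 9, 13, 10, 3]
Visit 0 → queue [2, 9, 13, 10, 3]
Visit 2 → queue [9, 13, 10, 3]
Visit 9 → queue [13, 10, 3]
Visit 13 → queue [10, 3]
Visit 10 → queue [3]
Visit 3 → queue []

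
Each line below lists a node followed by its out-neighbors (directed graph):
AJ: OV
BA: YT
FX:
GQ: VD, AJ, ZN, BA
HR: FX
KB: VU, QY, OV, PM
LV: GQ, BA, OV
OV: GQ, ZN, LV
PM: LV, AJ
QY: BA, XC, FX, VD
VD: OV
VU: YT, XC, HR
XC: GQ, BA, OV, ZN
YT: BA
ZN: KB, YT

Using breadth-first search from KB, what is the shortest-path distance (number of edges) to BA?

2

Level 0: KB
Level 1: OV, PM, QY, VU
Level 2: AJ, BA, FX, GQ, HR, LV, VD, XC, YT, ZN
BA first appears at level 2.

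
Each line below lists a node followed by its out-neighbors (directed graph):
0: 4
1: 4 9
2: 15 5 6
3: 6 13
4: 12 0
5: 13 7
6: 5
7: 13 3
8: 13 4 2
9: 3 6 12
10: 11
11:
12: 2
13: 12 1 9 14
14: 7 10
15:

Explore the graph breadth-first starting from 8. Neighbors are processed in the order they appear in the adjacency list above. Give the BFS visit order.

8 -> 13 -> 4 -> 2 -> 12 -> 1 -> 9 -> 14 -> 0 -> 15 -> 5 -> 6 -> 3 -> 7 -> 10 -> 11

Visit 8; enqueue 13, 4, 2 → queue [13, 4, 2]
Visit 13; enqueue 12, 1, 9, 14 → queue [4, 2, 12, 1, 9, 14]
Visit 4; enqueue 0 → queue [2, 12, 1, 9, 14, 0]
Visit 2; enqueue 15, 5, 6 → queue [12, 1, 9, 14, 0, 15, 5, 6]
Visit 12 → queue [1, 9, 14, 0, 15, 5, 6]
Visit 1 → queue [9, 14, 0, 15, 5, 6]
Visit 9; enqueue 3 → queue [14, 0, 15, 5, 6, 3]
Visit 14; enqueue 7, 10 → queue [0, 15, 5, 6, 3, 7, 10]
Visit 0 → queue [15, 5, 6, 3, 7, 10]
Visit 15 → queue [5, 6, 3, 7, 10]
Visit 5 → queue [6, 3, 7, 10]
Visit 6 → queue [3, 7, 10]
Visit 3 → queue [7, 10]
Visit 7 → queue [10]
Visit 10; enqueue 11 → queue [11]
Visit 11 → queue []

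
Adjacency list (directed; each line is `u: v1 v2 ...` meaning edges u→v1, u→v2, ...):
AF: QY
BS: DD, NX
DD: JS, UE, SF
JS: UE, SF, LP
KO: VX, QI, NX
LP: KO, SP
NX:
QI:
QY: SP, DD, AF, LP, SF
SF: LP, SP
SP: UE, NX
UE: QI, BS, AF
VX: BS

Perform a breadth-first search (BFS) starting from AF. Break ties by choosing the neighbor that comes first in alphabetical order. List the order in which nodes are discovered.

AF, QY, DD, LP, SF, SP, JS, UE, KO, NX, BS, QI, VX

Visit AF; enqueue QY → queue [QY]
Visit QY; enqueue DD, LP, SF, SP → queue [DD, LP, SF, SP]
Visit DD; enqueue JS, UE → queue [LP, SF, SP, JS, UE]
Visit LP; enqueue KO → queue [SF, SP, JS, UE, KO]
Visit SF → queue [SP, JS, UE, KO]
Visit SP; enqueue NX → queue [JS, UE, KO, NX]
Visit JS → queue [UE, KO, NX]
Visit UE; enqueue BS, QI → queue [KO, NX, BS, QI]
Visit KO; enqueue VX → queue [NX, BS, QI, VX]
Visit NX → queue [BS, QI, VX]
Visit BS → queue [QI, VX]
Visit QI → queue [VX]
Visit VX → queue []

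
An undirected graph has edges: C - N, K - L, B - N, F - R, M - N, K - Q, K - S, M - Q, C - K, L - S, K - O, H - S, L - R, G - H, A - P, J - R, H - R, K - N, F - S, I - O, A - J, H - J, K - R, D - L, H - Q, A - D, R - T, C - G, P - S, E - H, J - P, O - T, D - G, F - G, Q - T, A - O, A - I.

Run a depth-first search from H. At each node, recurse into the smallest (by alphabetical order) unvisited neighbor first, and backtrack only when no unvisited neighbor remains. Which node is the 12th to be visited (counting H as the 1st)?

Visit H
H → E
H → G
G → C
C → K
K → L
L → D
D → A
A → I
I → O
O → T
T → Q
Q → M
M → N
N → B
T → R
R → F
F → S
S → P
P → J

Visit order: H, E, G, C, K, L, D, A, I, O, T, Q, M, N, B, R, F, S, P, J

Q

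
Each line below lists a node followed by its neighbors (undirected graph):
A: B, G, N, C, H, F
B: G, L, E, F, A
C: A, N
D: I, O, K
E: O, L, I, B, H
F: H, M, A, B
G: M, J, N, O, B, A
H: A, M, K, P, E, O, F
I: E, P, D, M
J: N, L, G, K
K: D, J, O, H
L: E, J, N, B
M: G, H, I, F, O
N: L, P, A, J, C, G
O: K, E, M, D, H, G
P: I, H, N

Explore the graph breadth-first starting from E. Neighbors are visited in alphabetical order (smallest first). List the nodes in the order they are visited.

Visit E; enqueue B, H, I, L, O → queue [B, H, I, L, O]
Visit B; enqueue A, F, G → queue [H, I, L, O, A, F, G]
Visit H; enqueue K, M, P → queue [I, L, O, A, F, G, K, M, P]
Visit I; enqueue D → queue [L, O, A, F, G, K, M, P, D]
Visit L; enqueue J, N → queue [O, A, F, G, K, M, P, D, J, N]
Visit O → queue [A, F, G, K, M, P, D, J, N]
Visit A; enqueue C → queue [F, G, K, M, P, D, J, N, C]
Visit F → queue [G, K, M, P, D, J, N, C]
Visit G → queue [K, M, P, D, J, N, C]
Visit K → queue [M, P, D, J, N, C]
Visit M → queue [P, D, J, N, C]
Visit P → queue [D, J, N, C]
Visit D → queue [J, N, C]
Visit J → queue [N, C]
Visit N → queue [C]
Visit C → queue []

E, B, H, I, L, O, A, F, G, K, M, P, D, J, N, C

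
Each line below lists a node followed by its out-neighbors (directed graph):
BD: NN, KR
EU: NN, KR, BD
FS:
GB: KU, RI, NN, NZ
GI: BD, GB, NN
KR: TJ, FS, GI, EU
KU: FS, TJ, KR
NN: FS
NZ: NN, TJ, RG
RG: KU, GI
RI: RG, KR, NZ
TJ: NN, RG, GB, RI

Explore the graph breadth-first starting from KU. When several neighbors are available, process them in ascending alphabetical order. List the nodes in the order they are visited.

KU → FS → KR → TJ → EU → GI → GB → NN → RG → RI → BD → NZ

Visit KU; enqueue FS, KR, TJ → queue [FS, KR, TJ]
Visit FS → queue [KR, TJ]
Visit KR; enqueue EU, GI → queue [TJ, EU, GI]
Visit TJ; enqueue GB, NN, RG, RI → queue [EU, GI, GB, NN, RG, RI]
Visit EU; enqueue BD → queue [GI, GB, NN, RG, RI, BD]
Visit GI → queue [GB, NN, RG, RI, BD]
Visit GB; enqueue NZ → queue [NN, RG, RI, BD, NZ]
Visit NN → queue [RG, RI, BD, NZ]
Visit RG → queue [RI, BD, NZ]
Visit RI → queue [BD, NZ]
Visit BD → queue [NZ]
Visit NZ → queue []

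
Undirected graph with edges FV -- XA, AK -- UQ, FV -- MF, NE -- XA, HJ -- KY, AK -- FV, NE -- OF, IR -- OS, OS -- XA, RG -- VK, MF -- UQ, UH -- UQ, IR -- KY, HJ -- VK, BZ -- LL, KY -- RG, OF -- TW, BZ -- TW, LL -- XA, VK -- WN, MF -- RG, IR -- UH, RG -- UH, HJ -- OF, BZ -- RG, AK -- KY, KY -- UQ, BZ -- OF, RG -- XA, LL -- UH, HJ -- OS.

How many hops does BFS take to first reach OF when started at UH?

Level 0: UH
Level 1: IR, LL, RG, UQ
Level 2: AK, BZ, KY, MF, OS, VK, XA
Level 3: FV, HJ, NE, OF, TW, WN
OF first appears at level 3.

3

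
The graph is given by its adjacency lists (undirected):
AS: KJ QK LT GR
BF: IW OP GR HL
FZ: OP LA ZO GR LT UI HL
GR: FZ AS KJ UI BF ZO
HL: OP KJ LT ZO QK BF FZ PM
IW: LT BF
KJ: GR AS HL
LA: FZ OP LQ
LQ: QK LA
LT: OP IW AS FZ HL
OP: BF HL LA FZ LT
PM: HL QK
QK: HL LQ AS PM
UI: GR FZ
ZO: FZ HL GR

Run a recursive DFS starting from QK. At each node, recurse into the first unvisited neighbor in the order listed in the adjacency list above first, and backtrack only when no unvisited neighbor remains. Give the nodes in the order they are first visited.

QK → HL → OP → BF → IW → LT → AS → KJ → GR → FZ → LA → LQ → ZO → UI → PM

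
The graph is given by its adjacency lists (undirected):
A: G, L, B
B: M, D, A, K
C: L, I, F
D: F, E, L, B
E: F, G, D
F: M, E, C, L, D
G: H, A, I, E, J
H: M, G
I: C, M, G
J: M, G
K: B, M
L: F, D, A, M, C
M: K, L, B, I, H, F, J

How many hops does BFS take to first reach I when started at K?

Level 0: K
Level 1: B, M
Level 2: A, D, F, H, I, J, L
Level 3: C, E, G
I first appears at level 2.

2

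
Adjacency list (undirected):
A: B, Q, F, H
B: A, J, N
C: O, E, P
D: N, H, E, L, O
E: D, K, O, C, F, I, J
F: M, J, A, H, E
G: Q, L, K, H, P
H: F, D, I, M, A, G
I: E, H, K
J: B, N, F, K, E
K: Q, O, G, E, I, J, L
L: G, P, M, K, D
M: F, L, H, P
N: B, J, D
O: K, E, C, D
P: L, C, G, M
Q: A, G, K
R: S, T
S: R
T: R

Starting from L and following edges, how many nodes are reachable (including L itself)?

17

BFS from L visits: L, D, G, K, M, P, E, H, N, O, Q, I, J, F, C, A, B
Reachable nodes: 17 of 20 total.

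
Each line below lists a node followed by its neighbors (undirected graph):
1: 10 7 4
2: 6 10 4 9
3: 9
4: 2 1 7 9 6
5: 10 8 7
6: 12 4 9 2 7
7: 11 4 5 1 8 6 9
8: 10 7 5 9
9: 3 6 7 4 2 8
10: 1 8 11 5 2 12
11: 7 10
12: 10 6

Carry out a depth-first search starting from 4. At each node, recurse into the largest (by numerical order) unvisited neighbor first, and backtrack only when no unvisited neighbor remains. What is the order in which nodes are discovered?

Visit 4
4 → 9
9 → 8
8 → 10
10 → 12
12 → 6
6 → 7
7 → 11
7 → 5
7 → 1
6 → 2
9 → 3

4 9 8 10 12 6 7 11 5 1 2 3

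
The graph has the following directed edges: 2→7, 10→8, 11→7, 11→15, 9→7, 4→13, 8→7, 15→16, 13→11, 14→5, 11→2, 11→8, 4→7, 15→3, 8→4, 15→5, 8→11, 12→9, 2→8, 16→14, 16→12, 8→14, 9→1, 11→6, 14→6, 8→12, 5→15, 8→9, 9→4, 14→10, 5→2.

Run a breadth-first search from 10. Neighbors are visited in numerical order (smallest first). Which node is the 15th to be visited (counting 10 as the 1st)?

3

Visit 10; enqueue 8 → queue [8]
Visit 8; enqueue 4, 7, 9, 11, 12, 14 → queue [4, 7, 9, 11, 12, 14]
Visit 4; enqueue 13 → queue [7, 9, 11, 12, 14, 13]
Visit 7 → queue [9, 11, 12, 14, 13]
Visit 9; enqueue 1 → queue [11, 12, 14, 13, 1]
Visit 11; enqueue 2, 6, 15 → queue [12, 14, 13, 1, 2, 6, 15]
Visit 12 → queue [14, 13, 1, 2, 6, 15]
Visit 14; enqueue 5 → queue [13, 1, 2, 6, 15, 5]
Visit 13 → queue [1, 2, 6, 15, 5]
Visit 1 → queue [2, 6, 15, 5]
Visit 2 → queue [6, 15, 5]
Visit 6 → queue [15, 5]
Visit 15; enqueue 3, 16 → queue [5, 3, 16]
Visit 5 → queue [3, 16]
Visit 3 → queue [16]
Visit 16 → queue []

Visit order: 10, 8, 4, 7, 9, 11, 12, 14, 13, 1, 2, 6, 15, 5, 3, 16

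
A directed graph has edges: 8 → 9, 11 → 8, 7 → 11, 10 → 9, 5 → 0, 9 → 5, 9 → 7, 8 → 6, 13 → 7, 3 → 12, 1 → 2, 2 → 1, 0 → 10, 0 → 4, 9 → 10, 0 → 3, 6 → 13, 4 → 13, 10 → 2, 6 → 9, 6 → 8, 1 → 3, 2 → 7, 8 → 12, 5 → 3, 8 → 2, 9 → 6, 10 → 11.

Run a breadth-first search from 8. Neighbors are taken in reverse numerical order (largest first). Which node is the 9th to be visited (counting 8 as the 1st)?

13

Visit 8; enqueue 12, 9, 6, 2 → queue [12, 9, 6, 2]
Visit 12 → queue [9, 6, 2]
Visit 9; enqueue 10, 7, 5 → queue [6, 2, 10, 7, 5]
Visit 6; enqueue 13 → queue [2, 10, 7, 5, 13]
Visit 2; enqueue 1 → queue [10, 7, 5, 13, 1]
Visit 10; enqueue 11 → queue [7, 5, 13, 1, 11]
Visit 7 → queue [5, 13, 1, 11]
Visit 5; enqueue 3, 0 → queue [13, 1, 11, 3, 0]
Visit 13 → queue [1, 11, 3, 0]
Visit 1 → queue [11, 3, 0]
Visit 11 → queue [3, 0]
Visit 3 → queue [0]
Visit 0; enqueue 4 → queue [4]
Visit 4 → queue []

Visit order: 8, 12, 9, 6, 2, 10, 7, 5, 13, 1, 11, 3, 0, 4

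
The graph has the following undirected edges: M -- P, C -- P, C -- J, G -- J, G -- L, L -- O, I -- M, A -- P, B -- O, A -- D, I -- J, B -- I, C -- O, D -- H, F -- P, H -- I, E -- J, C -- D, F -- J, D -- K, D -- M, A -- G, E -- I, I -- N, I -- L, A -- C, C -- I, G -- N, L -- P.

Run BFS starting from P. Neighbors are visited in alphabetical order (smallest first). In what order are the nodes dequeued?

P, A, C, F, L, M, D, G, I, J, O, H, K, N, B, E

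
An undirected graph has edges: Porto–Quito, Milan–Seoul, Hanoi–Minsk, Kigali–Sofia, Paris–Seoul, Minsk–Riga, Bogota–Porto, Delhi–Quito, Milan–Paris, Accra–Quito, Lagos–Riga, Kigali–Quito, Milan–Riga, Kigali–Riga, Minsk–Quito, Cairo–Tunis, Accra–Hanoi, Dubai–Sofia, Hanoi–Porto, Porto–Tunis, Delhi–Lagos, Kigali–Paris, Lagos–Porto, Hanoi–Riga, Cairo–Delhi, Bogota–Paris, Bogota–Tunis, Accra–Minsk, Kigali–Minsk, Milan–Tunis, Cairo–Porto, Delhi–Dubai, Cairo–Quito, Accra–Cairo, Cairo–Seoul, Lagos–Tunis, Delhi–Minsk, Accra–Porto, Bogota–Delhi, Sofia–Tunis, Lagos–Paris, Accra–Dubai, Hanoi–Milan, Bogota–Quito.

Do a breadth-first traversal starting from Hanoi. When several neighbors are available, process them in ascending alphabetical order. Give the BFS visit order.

Hanoi Accra Milan Minsk Porto Riga Cairo Dubai Quito Paris Seoul Tunis Delhi Kigali Bogota Lagos Sofia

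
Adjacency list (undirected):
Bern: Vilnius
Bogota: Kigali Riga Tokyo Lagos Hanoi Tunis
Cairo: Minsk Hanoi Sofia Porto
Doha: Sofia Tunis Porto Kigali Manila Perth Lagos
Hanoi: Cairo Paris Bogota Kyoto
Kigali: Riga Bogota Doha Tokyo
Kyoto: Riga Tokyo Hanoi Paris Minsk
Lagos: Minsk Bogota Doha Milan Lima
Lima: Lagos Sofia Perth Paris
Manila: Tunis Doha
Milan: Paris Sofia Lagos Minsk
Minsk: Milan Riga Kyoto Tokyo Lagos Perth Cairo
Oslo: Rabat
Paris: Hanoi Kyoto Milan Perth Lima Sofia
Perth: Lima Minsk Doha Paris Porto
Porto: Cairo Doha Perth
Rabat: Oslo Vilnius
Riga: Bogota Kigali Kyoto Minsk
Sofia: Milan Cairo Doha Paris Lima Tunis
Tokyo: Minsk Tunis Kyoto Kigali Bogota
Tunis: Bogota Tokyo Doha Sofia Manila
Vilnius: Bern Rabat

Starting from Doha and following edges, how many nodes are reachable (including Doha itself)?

BFS from Doha visits: Doha, Sofia, Tunis, Porto, Kigali, Manila, Perth, Lagos, Milan, Cairo, Paris, Lima, Bogota, Tokyo, Riga, Minsk, Hanoi, Kyoto
Reachable nodes: 18 of 22 total.

18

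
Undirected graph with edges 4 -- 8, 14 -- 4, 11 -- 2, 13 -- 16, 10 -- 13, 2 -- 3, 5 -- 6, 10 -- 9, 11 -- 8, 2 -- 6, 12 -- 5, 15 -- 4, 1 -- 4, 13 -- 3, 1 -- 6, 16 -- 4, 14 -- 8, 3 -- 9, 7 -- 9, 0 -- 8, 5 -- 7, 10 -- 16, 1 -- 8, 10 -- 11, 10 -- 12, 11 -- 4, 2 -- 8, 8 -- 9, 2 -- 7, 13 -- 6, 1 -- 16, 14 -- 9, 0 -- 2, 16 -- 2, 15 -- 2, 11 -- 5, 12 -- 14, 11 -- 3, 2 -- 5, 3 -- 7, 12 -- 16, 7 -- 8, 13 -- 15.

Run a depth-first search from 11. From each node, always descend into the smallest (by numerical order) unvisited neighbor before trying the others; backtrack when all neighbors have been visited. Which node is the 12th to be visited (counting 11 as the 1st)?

Visit 11
11 → 2
2 → 0
0 → 8
8 → 1
1 → 4
4 → 14
14 → 9
9 → 3
3 → 7
7 → 5
5 → 6
6 → 13
13 → 10
10 → 12
12 → 16
13 → 15

Visit order: 11, 2, 0, 8, 1, 4, 14, 9, 3, 7, 5, 6, 13, 10, 12, 16, 15

6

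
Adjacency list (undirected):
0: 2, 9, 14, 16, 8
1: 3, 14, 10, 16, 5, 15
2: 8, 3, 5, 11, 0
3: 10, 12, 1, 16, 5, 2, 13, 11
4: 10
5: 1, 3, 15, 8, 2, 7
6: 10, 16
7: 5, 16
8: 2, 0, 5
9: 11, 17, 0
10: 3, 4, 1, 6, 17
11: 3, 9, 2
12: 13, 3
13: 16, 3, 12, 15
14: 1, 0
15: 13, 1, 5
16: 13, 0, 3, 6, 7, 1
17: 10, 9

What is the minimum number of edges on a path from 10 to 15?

Level 0: 10
Level 1: 1, 3, 4, 6, 17
Level 2: 2, 5, 9, 11, 12, 13, 14, 15, 16
Level 3: 0, 7, 8
15 first appears at level 2.

2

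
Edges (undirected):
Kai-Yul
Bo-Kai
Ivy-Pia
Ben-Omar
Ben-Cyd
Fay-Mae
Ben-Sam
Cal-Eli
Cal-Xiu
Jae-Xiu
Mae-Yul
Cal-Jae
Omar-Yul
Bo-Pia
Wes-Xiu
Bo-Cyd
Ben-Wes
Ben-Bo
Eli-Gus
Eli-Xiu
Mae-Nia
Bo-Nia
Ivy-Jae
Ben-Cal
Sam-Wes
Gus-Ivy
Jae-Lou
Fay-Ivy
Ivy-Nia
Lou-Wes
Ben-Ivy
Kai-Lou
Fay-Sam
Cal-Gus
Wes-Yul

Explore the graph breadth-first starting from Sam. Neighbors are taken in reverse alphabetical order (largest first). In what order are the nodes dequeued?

Visit Sam; enqueue Wes, Fay, Ben → queue [Wes, Fay, Ben]
Visit Wes; enqueue Yul, Xiu, Lou → queue [Fay, Ben, Yul, Xiu, Lou]
Visit Fay; enqueue Mae, Ivy → queue [Ben, Yul, Xiu, Lou, Mae, Ivy]
Visit Ben; enqueue Omar, Cyd, Cal, Bo → queue [Yul, Xiu, Lou, Mae, Ivy, Omar, Cyd, Cal, Bo]
Visit Yul; enqueue Kai → queue [Xiu, Lou, Mae, Ivy, Omar, Cyd, Cal, Bo, Kai]
Visit Xiu; enqueue Jae, Eli → queue [Lou, Mae, Ivy, Omar, Cyd, Cal, Bo, Kai, Jae, Eli]
Visit Lou → queue [Mae, Ivy, Omar, Cyd, Cal, Bo, Kai, Jae, Eli]
Visit Mae; enqueue Nia → queue [Ivy, Omar, Cyd, Cal, Bo, Kai, Jae, Eli, Nia]
Visit Ivy; enqueue Pia, Gus → queue [Omar, Cyd, Cal, Bo, Kai, Jae, Eli, Nia, Pia, Gus]
Visit Omar → queue [Cyd, Cal, Bo, Kai, Jae, Eli, Nia, Pia, Gus]
Visit Cyd → queue [Cal, Bo, Kai, Jae, Eli, Nia, Pia, Gus]
Visit Cal → queue [Bo, Kai, Jae, Eli, Nia, Pia, Gus]
Visit Bo → queue [Kai, Jae, Eli, Nia, Pia, Gus]
Visit Kai → queue [Jae, Eli, Nia, Pia, Gus]
Visit Jae → queue [Eli, Nia, Pia, Gus]
Visit Eli → queue [Nia, Pia, Gus]
Visit Nia → queue [Pia, Gus]
Visit Pia → queue [Gus]
Visit Gus → queue []

Sam → Wes → Fay → Ben → Yul → Xiu → Lou → Mae → Ivy → Omar → Cyd → Cal → Bo → Kai → Jae → Eli → Nia → Pia → Gus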